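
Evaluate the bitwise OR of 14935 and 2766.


0b11101001010111 | 0b101011001110 = 0b11101011011111 = 15071

15071


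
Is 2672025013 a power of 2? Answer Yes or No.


0b10011111010000111101110110110101. Multiple bits set => No

No


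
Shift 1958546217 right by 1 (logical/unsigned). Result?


0b1110100101111010000101100101001 >> 1 = 0b111010010111101000010110010100 = 979273108

979273108


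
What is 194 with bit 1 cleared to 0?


194 & ~(1 << 1) = 192

192


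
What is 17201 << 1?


0b100001100110001 << 1 = 0b1000011001100010 = 34402

34402


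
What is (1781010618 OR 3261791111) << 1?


Step 1: 1781010618 | 3261791111 = 3932879807
Step 2: 3932879807 << 1 = 7865759614

7865759614


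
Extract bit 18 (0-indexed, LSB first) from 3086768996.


0b10110111111111000101101101100100, position 18 = 1

1


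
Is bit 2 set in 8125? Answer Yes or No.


0b1111110111101, bit 2 = 1. Yes

Yes


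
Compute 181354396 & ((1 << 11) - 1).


181354396 & 2047 = 1948

1948


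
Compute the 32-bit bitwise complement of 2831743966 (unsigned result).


~0b10101000110010001111101111011110 = 0b1010111001101110000010000100001 = 1463223329 (32-bit unsigned)

1463223329


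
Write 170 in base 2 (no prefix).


170 = 10101010 in binary

10101010


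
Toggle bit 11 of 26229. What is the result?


26229 ^ (1 << 11) = 26229 ^ 2048 = 28277

28277


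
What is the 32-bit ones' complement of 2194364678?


2194364678 ^ 4294967295 = 2100602617

2100602617


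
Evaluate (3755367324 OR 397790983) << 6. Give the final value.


Step 1: 3755367324 | 397790983 = 3757563807
Step 2: 3757563807 << 6 = 240484083648

240484083648


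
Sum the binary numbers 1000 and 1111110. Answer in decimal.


1000 + 1111110 = 10000110 = 134

134


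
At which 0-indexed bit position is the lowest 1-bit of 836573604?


0b110001110111010001100110100100. Lowest set bit at position 2

2


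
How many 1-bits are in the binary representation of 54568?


0b1101010100101000 has 7 set bits

7


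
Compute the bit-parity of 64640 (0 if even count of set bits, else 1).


0b1111110010000000 has 7 ones => parity 1

1


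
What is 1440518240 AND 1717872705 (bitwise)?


0b1010101110111001001000001100000 & 0b1100110011001001010100001000001 = 0b1000100010001001000000001000000 = 1145339968

1145339968


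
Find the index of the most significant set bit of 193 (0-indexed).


0b11000001. Highest set bit at position 7

7


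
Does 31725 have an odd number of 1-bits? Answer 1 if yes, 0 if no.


0b111101111101101 has 12 ones => parity 0

0


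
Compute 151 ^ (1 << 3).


151 ^ (1 << 3) = 151 ^ 8 = 159

159


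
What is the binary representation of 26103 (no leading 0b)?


26103 = 110010111110111 in binary

110010111110111


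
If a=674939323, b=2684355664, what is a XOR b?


674939323 ^ 2684355664 = 2285553131

2285553131


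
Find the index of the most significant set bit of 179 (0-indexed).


0b10110011. Highest set bit at position 7

7


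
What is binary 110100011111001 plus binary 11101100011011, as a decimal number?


110100011111001 + 11101100011011 = 1010010000010100 = 42004

42004


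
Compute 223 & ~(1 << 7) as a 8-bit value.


223 & ~(1 << 7) = 95

95


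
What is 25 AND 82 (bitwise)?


0b11001 & 0b1010010 = 0b10000 = 16

16


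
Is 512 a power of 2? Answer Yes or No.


0b1000000000. Only one bit set => Yes

Yes


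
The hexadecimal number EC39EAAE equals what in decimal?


EC39EAAE hex = 3963218606 decimal

3963218606


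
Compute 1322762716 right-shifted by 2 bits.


0b1001110110101111100000111011100 >> 2 = 0b10011101101011111000001110111 = 330690679

330690679


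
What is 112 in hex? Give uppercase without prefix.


112 = 70 hex

70


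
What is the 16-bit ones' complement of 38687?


38687 ^ 65535 = 26848

26848


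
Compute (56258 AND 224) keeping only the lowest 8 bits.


Step 1: 56258 & 224 = 192
Step 2: 192 & 255 = 192

192


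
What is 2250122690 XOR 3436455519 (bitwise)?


0b10000110000111100010010111000010 ^ 0b11001100110101000010011001011111 = 0b1001010110010100000001110011101 = 1254753181

1254753181


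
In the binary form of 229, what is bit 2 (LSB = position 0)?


0b11100101, position 2 = 1

1


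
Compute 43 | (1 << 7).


43 | (1 << 7) = 43 | 128 = 171

171


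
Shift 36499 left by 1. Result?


0b1000111010010011 << 1 = 0b10001110100100110 = 72998

72998


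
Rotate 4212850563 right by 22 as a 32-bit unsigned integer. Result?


Rotate 0b11111011000110101111111110000011 right by 22 (32-bit) = 0b1101011111111100000111111101100 = 1811812332

1811812332


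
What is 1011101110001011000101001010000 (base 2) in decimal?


1011101110001011000101001010000 in decimal = 1573227088

1573227088


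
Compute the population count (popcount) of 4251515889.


0b11111101011010001111101111110001 has 22 set bits

22


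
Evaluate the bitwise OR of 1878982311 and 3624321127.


0b1101111111111101111111010100111 | 0b11011000000001101100000001100111 = 0b11111111111111101111111011100111 = 4294901479

4294901479


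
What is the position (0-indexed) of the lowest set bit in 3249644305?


0b11000001101100011010001100010001. Lowest set bit at position 0

0


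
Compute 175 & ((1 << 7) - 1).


175 & 127 = 47

47


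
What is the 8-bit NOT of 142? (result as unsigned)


~0b10001110 = 0b1110001 = 113 (8-bit unsigned)

113


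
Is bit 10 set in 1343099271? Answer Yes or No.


0b1010000000011100001000110000111, bit 10 = 0. No

No


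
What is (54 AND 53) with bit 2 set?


Step 1: 54 & 53 = 52
Step 2: 52 | (1 << 2) = 52 | 4 = 52

52


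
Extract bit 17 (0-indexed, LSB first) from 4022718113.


0b11101111110001011100111010100001, position 17 = 0

0


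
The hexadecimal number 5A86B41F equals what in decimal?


5A86B41F hex = 1518777375 decimal

1518777375


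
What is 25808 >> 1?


0b110010011010000 >> 1 = 0b11001001101000 = 12904

12904


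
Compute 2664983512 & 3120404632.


0b10011110110110000110101111011000 & 0b10111001111111011001100010011000 = 0b10011000110110000000100010011000 = 2564294808

2564294808


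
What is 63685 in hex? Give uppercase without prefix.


63685 = F8C5 hex

F8C5


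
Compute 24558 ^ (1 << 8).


24558 ^ (1 << 8) = 24558 ^ 256 = 24302

24302


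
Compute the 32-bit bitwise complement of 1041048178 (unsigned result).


~0b111110000011010010001001110010 = 0b11000001111100101101110110001101 = 3253919117 (32-bit unsigned)

3253919117


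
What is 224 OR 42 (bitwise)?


0b11100000 | 0b101010 = 0b11101010 = 234

234


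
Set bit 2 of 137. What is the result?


137 | (1 << 2) = 137 | 4 = 141

141


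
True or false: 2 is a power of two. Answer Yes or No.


0b10. Only one bit set => Yes

Yes


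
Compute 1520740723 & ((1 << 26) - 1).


1520740723 & 67108863 = 44345715

44345715


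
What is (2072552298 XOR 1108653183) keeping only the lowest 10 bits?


Step 1: 2072552298 ^ 1108653183 = 966530837
Step 2: 966530837 & 1023 = 789

789


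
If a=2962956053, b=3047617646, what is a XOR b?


2962956053 ^ 3047617646 = 87944059

87944059


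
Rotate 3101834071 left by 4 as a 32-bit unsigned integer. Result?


Rotate 0b10111000111000100011101101010111 left by 4 (32-bit) = 0b10001110001000111011010101111011 = 2384704891

2384704891


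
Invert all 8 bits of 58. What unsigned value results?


58 ^ 255 = 197

197


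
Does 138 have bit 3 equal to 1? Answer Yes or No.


0b10001010, bit 3 = 1. Yes

Yes


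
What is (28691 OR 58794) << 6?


Step 1: 28691 | 58794 = 62907
Step 2: 62907 << 6 = 4026048

4026048


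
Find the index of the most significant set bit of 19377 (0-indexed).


0b100101110110001. Highest set bit at position 14

14


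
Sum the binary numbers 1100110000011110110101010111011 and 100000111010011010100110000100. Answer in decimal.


1100110000011110110101010111011 + 100000111010011010100110000100 = 10000110111110010001010000111111 = 2264470591

2264470591


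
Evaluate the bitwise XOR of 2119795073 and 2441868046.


0b1111110010110011000000110000001 ^ 0b10010001100010111111001100001110 = 0b11101111110100100111001010001111 = 4023546511

4023546511


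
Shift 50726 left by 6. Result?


0b1100011000100110 << 6 = 0b1100011000100110000000 = 3246464

3246464


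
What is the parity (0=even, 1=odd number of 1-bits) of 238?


0b11101110 has 6 ones => parity 0

0


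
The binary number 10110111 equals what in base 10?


10110111 in decimal = 183

183


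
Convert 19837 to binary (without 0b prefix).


19837 = 100110101111101 in binary

100110101111101


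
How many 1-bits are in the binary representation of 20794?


0b101000100111010 has 7 set bits

7


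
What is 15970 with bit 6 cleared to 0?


15970 & ~(1 << 6) = 15906

15906


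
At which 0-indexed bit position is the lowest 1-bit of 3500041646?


0b11010000100111100110010110101110. Lowest set bit at position 1

1


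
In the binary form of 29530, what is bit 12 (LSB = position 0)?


0b111001101011010, position 12 = 1

1


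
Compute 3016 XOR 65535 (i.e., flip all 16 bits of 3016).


3016 ^ 65535 = 62519

62519


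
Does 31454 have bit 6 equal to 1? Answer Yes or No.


0b111101011011110, bit 6 = 1. Yes

Yes


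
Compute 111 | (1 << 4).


111 | (1 << 4) = 111 | 16 = 127

127


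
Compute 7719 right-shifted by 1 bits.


0b1111000100111 >> 1 = 0b111100010011 = 3859

3859


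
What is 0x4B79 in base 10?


4B79 hex = 19321 decimal

19321


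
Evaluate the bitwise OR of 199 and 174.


0b11000111 | 0b10101110 = 0b11101111 = 239

239


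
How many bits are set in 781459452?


0b101110100101000001111111111100 has 18 set bits

18


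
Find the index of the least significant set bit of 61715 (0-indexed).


0b1111000100010011. Lowest set bit at position 0

0


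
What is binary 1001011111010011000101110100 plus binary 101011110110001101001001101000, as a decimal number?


1001011111010011000101110100 + 101011110110001101001001101000 = 110101010101100000001111011100 = 894829532

894829532


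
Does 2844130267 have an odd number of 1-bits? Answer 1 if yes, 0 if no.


0b10101001100001011111101111011011 has 20 ones => parity 0

0


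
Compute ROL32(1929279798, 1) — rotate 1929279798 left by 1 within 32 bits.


Rotate 0b1110010111111100111100100110110 left by 1 (32-bit) = 0b11100101111111001111001001101100 = 3858559596

3858559596


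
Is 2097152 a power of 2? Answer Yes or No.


0b1000000000000000000000. Only one bit set => Yes

Yes


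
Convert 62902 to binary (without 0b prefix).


62902 = 1111010110110110 in binary

1111010110110110


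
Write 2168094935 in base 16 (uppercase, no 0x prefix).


2168094935 = 813A80D7 hex

813A80D7


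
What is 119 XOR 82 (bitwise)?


0b1110111 ^ 0b1010010 = 0b100101 = 37

37


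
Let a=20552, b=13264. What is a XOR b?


20552 ^ 13264 = 25496

25496


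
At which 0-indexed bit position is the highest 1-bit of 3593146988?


0b11010110001010110001001001101100. Highest set bit at position 31

31


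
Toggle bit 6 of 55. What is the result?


55 ^ (1 << 6) = 55 ^ 64 = 119

119


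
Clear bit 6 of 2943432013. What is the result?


2943432013 & ~(1 << 6) = 2943431949

2943431949


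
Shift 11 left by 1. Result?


0b1011 << 1 = 0b10110 = 22

22


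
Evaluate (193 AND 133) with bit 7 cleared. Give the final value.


Step 1: 193 & 133 = 129
Step 2: 129 & ~(1 << 7) = 1

1


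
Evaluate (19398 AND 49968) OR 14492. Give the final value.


Step 1: 19398 & 49968 = 17152
Step 2: 17152 | 14492 = 31644

31644


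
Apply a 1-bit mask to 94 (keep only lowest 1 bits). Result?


94 & 1 = 0

0


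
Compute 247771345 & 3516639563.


0b1110110001001011000011010001 & 0b11010001100110111010100101001011 = 0b100000001010000001000001 = 8429633

8429633


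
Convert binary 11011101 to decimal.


11011101 in decimal = 221

221


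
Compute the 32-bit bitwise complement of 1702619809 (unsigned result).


~0b1100101011110111110101010100001 = 0b10011010100001000001010101011110 = 2592347486 (32-bit unsigned)

2592347486


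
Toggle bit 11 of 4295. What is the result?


4295 ^ (1 << 11) = 4295 ^ 2048 = 6343

6343


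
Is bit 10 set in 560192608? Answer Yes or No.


0b100001011000111101110001100000, bit 10 = 1. Yes

Yes


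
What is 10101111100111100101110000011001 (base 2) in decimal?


10101111100111100101110000011001 in decimal = 2946391065

2946391065


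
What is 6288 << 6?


0b1100010010000 << 6 = 0b1100010010000000000 = 402432

402432


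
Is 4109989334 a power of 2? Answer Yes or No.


0b11110100111110010111010111010110. Multiple bits set => No

No


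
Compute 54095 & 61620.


0b1101001101001111 & 0b1111000010110100 = 0b1101000000000100 = 53252

53252


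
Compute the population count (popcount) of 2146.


0b100001100010 has 4 set bits

4


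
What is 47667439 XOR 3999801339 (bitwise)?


0b10110101110101100011101111 ^ 0b11101110011010000001111111111011 = 0b11101100101111110100011100010100 = 3971958548

3971958548


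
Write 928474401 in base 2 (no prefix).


928474401 = 110111010101110110010100100001 in binary

110111010101110110010100100001


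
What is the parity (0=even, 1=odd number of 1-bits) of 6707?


0b1101000110011 has 7 ones => parity 1

1


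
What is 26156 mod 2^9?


26156 & 511 = 44

44


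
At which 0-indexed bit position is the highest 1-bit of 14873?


0b11101000011001. Highest set bit at position 13

13


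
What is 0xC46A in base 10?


C46A hex = 50282 decimal

50282


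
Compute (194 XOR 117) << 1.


Step 1: 194 ^ 117 = 183
Step 2: 183 << 1 = 366

366


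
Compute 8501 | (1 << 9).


8501 | (1 << 9) = 8501 | 512 = 9013

9013


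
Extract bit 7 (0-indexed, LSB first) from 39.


0b100111, position 7 = 0

0


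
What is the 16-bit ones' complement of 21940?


21940 ^ 65535 = 43595

43595


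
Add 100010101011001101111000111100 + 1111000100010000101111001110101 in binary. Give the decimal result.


100010101011001101111000111100 + 1111000100010000101111001110101 = 10011011001101010011110010110001 = 2603957425

2603957425


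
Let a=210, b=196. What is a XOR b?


210 ^ 196 = 22

22


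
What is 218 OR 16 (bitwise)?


0b11011010 | 0b10000 = 0b11011010 = 218

218


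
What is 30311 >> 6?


0b111011001100111 >> 6 = 0b111011001 = 473

473


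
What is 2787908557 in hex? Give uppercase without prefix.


2787908557 = A62C1BCD hex

A62C1BCD


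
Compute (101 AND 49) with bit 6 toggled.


Step 1: 101 & 49 = 33
Step 2: 33 ^ (1 << 6) = 33 ^ 64 = 97

97


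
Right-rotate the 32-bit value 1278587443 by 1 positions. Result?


Rotate 0b1001100001101011011001000110011 right by 1 (32-bit) = 0b10100110000110101101100100011001 = 2786777369

2786777369


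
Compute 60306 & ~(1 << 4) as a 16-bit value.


60306 & ~(1 << 4) = 60290

60290


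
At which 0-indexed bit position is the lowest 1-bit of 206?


0b11001110. Lowest set bit at position 1

1


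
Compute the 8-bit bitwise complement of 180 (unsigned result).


~0b10110100 = 0b1001011 = 75 (8-bit unsigned)

75


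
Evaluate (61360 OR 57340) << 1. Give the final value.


Step 1: 61360 | 57340 = 65532
Step 2: 65532 << 1 = 131064

131064


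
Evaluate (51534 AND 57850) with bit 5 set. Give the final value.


Step 1: 51534 & 57850 = 49482
Step 2: 49482 | (1 << 5) = 49482 | 32 = 49514

49514


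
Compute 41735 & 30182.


0b1010001100000111 & 0b111010111100110 = 0b10000100000110 = 8454

8454


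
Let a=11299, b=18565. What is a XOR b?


11299 ^ 18565 = 25766

25766


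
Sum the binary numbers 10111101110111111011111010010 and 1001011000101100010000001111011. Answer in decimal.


10111101110111111011111010010 + 1001011000101100010000001111011 = 1100010110100100001100001001101 = 1657935949

1657935949


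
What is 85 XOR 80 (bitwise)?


0b1010101 ^ 0b1010000 = 0b101 = 5

5


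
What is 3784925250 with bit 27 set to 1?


3784925250 | (1 << 27) = 3784925250 | 134217728 = 3919142978

3919142978


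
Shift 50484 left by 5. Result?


0b1100010100110100 << 5 = 0b110001010011010000000 = 1615488

1615488


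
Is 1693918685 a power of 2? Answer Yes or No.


0b1100100111101110010010111011101. Multiple bits set => No

No


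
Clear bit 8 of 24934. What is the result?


24934 & ~(1 << 8) = 24678

24678


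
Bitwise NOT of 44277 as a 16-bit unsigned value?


~0b1010110011110101 = 0b101001100001010 = 21258 (16-bit unsigned)

21258


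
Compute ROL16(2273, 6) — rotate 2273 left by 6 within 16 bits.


Rotate 0b100011100001 left by 6 (16-bit) = 0b11100001000010 = 14402

14402


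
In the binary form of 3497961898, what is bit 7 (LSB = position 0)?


0b11010000011111101010100110101010, position 7 = 1

1


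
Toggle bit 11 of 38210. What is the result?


38210 ^ (1 << 11) = 38210 ^ 2048 = 40258

40258


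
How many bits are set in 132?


0b10000100 has 2 set bits

2


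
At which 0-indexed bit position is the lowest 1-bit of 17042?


0b100001010010010. Lowest set bit at position 1

1


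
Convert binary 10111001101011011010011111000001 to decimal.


10111001101011011010011111000001 in decimal = 3115165633

3115165633


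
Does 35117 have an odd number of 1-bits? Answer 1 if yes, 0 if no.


0b1000100100101101 has 7 ones => parity 1

1


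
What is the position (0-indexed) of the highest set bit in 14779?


0b11100110111011. Highest set bit at position 13

13


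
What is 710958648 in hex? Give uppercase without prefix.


710958648 = 2A605E38 hex

2A605E38


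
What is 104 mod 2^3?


104 & 7 = 0

0


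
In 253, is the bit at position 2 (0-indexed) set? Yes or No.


0b11111101, bit 2 = 1. Yes

Yes


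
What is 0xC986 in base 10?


C986 hex = 51590 decimal

51590


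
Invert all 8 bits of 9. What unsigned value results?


9 ^ 255 = 246

246


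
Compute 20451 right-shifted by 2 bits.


0b100111111100011 >> 2 = 0b1001111111000 = 5112

5112


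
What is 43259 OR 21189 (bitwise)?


0b1010100011111011 | 0b101001011000101 = 0b1111101011111111 = 64255

64255


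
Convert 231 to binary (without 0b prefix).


231 = 11100111 in binary

11100111


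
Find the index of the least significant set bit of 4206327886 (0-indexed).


0b11111010101101110111100001001110. Lowest set bit at position 1

1


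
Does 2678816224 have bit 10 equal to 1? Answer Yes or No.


0b10011111101010110111110111100000, bit 10 = 1. Yes

Yes


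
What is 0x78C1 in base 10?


78C1 hex = 30913 decimal

30913


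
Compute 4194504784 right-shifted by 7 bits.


0b11111010000000110001000001010000 >> 7 = 0b1111101000000011000100000 = 32769568

32769568


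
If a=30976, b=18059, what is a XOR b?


30976 ^ 18059 = 16267

16267


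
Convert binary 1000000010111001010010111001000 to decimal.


1000000010111001010010111001000 in decimal = 1079813576

1079813576


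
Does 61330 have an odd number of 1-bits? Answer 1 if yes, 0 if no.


0b1110111110010010 has 10 ones => parity 0

0


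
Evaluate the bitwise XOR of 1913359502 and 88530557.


0b1110010000010111000110010001110 ^ 0b101010001101101111001111101 = 0b1110111010011010101001011110011 = 2001556211

2001556211


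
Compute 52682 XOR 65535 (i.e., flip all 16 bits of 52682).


52682 ^ 65535 = 12853

12853


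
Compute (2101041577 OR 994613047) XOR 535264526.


Step 1: 2101041577 | 994613047 = 2138824639
Step 2: 2138824639 ^ 535264526 = 1620878001

1620878001


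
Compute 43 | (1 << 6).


43 | (1 << 6) = 43 | 64 = 107

107


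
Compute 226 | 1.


0b11100010 | 0b1 = 0b11100011 = 227

227


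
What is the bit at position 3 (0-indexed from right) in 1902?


0b11101101110, position 3 = 1

1


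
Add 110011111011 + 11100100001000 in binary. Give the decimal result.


110011111011 + 11100100001000 = 100011000000011 = 17923

17923


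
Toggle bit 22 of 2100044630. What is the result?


2100044630 ^ (1 << 22) = 2100044630 ^ 4194304 = 2104238934

2104238934


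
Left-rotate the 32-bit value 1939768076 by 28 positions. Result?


Rotate 0b1110011100111101000001100001100 left by 28 (32-bit) = 0b11000111001110011110100000110000 = 3342460976

3342460976


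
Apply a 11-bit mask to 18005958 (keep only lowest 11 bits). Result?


18005958 & 2047 = 1990

1990


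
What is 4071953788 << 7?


0b11110010101101010001010101111100 << 7 = 0b111100101011010100010101011111000000000 = 521210084864

521210084864


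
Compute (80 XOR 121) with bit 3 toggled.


Step 1: 80 ^ 121 = 41
Step 2: 41 ^ (1 << 3) = 41 ^ 8 = 33

33


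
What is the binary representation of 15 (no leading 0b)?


15 = 1111 in binary

1111


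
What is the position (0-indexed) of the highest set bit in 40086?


0b1001110010010110. Highest set bit at position 15

15


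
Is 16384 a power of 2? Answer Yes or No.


0b100000000000000. Only one bit set => Yes

Yes


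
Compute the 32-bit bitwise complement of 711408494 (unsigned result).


~0b101010011001110011101101101110 = 0b11010101100110001100010010010001 = 3583558801 (32-bit unsigned)

3583558801


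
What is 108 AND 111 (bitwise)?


0b1101100 & 0b1101111 = 0b1101100 = 108

108


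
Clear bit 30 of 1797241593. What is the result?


1797241593 & ~(1 << 30) = 723499769

723499769


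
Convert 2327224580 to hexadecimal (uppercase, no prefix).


2327224580 = 8AB6A104 hex

8AB6A104


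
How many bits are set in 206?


0b11001110 has 5 set bits

5


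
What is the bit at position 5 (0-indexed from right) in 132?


0b10000100, position 5 = 0

0


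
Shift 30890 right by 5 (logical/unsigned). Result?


0b111100010101010 >> 5 = 0b1111000101 = 965

965


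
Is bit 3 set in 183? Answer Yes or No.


0b10110111, bit 3 = 0. No

No


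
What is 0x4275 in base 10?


4275 hex = 17013 decimal

17013


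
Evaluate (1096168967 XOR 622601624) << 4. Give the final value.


Step 1: 1096168967 ^ 622601624 = 1682576287
Step 2: 1682576287 << 4 = 26921220592

26921220592


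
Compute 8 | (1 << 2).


8 | (1 << 2) = 8 | 4 = 12

12


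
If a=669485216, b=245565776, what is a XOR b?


669485216 ^ 245565776 = 692355568

692355568


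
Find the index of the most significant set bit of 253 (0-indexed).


0b11111101. Highest set bit at position 7

7


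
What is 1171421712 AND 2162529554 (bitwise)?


0b1000101110100100111101000010000 & 0b10000000111001011001010100010010 = 0b110000000001000000010000 = 12587024

12587024


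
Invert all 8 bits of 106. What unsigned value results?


106 ^ 255 = 149

149


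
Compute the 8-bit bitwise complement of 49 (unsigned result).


~0b110001 = 0b11001110 = 206 (8-bit unsigned)

206


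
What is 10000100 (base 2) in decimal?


10000100 in decimal = 132

132


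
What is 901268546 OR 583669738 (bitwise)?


0b110101101110000100010001000010 | 0b100010110010100001011111101010 = 0b110111111110100101011111101010 = 939153386

939153386


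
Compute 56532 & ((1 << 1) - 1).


56532 & 1 = 0

0


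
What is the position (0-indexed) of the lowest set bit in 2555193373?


0b10011000010011010010100000011101. Lowest set bit at position 0

0


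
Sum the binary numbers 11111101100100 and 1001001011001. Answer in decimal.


11111101100100 + 1001001011001 = 101000110111101 = 20925

20925


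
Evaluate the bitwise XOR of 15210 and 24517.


0b11101101101010 ^ 0b101111111000101 = 0b110010010101111 = 25775

25775


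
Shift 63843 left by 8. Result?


0b1111100101100011 << 8 = 0b111110010110001100000000 = 16343808

16343808


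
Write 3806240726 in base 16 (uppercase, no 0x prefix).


3806240726 = E2DE9FD6 hex

E2DE9FD6


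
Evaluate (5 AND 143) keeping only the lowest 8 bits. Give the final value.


Step 1: 5 & 143 = 5
Step 2: 5 & 255 = 5

5


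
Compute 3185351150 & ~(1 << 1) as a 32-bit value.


3185351150 & ~(1 << 1) = 3185351148

3185351148


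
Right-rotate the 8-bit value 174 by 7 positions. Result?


Rotate 0b10101110 right by 7 (8-bit) = 0b1011101 = 93

93


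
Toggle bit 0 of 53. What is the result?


53 ^ (1 << 0) = 53 ^ 1 = 52

52


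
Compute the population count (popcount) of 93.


0b1011101 has 5 set bits

5


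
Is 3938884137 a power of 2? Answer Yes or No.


0b11101010110001101001101000101001. Multiple bits set => No

No


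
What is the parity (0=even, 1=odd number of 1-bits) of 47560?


0b1011100111001000 has 8 ones => parity 0

0


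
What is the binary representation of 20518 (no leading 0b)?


20518 = 101000000100110 in binary

101000000100110


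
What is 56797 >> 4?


0b1101110111011101 >> 4 = 0b110111011101 = 3549

3549


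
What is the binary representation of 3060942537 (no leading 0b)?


3060942537 = 10110110011100100100011011001001 in binary

10110110011100100100011011001001


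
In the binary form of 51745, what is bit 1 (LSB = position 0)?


0b1100101000100001, position 1 = 0

0


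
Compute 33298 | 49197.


0b1000001000010010 | 0b1100000000101101 = 0b1100001000111111 = 49727

49727


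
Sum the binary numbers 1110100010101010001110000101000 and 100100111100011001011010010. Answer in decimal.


1110100010101010001110000101000 + 100100111100011001011010010 = 1111000111100110100111011111010 = 2029211386

2029211386


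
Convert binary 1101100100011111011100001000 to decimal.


1101100100011111011100001000 in decimal = 227669768

227669768


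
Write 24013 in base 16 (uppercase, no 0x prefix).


24013 = 5DCD hex

5DCD


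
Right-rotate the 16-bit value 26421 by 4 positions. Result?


Rotate 0b110011100110101 right by 4 (16-bit) = 0b101011001110011 = 22131

22131


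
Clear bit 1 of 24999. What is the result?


24999 & ~(1 << 1) = 24997

24997


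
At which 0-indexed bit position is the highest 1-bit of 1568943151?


0b1011101100001000010110000101111. Highest set bit at position 30

30


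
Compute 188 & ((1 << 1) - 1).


188 & 1 = 0

0


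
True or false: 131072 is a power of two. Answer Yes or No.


0b100000000000000000. Only one bit set => Yes

Yes


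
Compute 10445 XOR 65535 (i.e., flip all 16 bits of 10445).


10445 ^ 65535 = 55090

55090


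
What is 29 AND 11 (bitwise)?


0b11101 & 0b1011 = 0b1001 = 9

9


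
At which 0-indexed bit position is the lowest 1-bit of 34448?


0b1000011010010000. Lowest set bit at position 4

4


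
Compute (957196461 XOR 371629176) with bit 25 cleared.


Step 1: 957196461 ^ 371629176 = 791360725
Step 2: 791360725 & ~(1 << 25) = 757806293

757806293


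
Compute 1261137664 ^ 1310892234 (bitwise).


0b1001011001010110110111100000000 ^ 0b1001110001000101010000011001010 = 0b101000010011100111111001010 = 84529098

84529098


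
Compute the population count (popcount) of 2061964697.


0b1111010111001110001010110011001 has 18 set bits

18


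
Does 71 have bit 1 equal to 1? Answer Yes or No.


0b1000111, bit 1 = 1. Yes

Yes


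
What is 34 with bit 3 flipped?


34 ^ (1 << 3) = 34 ^ 8 = 42

42


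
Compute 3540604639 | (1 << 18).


3540604639 | (1 << 18) = 3540604639 | 262144 = 3540866783

3540866783


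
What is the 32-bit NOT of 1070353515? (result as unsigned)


~0b111111110011000100110001101011 = 0b11000000001100111011001110010100 = 3224613780 (32-bit unsigned)

3224613780


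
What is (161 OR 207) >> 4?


Step 1: 161 | 207 = 239
Step 2: 239 >> 4 = 14

14


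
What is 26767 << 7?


0b110100010001111 << 7 = 0b1101000100011110000000 = 3426176

3426176


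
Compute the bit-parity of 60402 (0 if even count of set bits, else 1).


0b1110101111110010 has 11 ones => parity 1

1


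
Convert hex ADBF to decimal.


ADBF hex = 44479 decimal

44479


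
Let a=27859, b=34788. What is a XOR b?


27859 ^ 34788 = 60215

60215


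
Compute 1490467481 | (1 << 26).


1490467481 | (1 << 26) = 1490467481 | 67108864 = 1557576345

1557576345


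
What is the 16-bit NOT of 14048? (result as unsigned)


~0b11011011100000 = 0b1100100100011111 = 51487 (16-bit unsigned)

51487


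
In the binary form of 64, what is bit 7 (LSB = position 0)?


0b1000000, position 7 = 0

0


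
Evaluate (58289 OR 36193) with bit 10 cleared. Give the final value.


Step 1: 58289 | 36193 = 61425
Step 2: 61425 & ~(1 << 10) = 60401

60401


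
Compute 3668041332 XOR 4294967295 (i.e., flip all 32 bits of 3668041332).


3668041332 ^ 4294967295 = 626925963

626925963


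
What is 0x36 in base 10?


36 hex = 54 decimal

54


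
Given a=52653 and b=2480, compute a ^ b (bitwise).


52653 ^ 2480 = 50205

50205


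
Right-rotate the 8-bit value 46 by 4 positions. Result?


Rotate 0b101110 right by 4 (8-bit) = 0b11100010 = 226

226


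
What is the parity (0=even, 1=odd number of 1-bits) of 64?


0b1000000 has 1 ones => parity 1

1


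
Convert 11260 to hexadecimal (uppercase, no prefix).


11260 = 2BFC hex

2BFC


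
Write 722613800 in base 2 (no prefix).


722613800 = 101011000100100011011000101000 in binary

101011000100100011011000101000


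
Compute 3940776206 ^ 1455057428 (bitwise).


0b11101010111000110111100100001110 ^ 0b1010110101110100110101000010100 = 0b10111100010110010001001100011010 = 3159954202

3159954202


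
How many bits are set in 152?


0b10011000 has 3 set bits

3


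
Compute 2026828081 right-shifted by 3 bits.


0b1111000110011101111000100110001 >> 3 = 0b1111000110011101111000100110 = 253353510

253353510


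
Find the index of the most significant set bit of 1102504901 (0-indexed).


0b1000001101101101110001111000101. Highest set bit at position 30

30


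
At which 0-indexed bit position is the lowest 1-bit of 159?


0b10011111. Lowest set bit at position 0

0


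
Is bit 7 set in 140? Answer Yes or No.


0b10001100, bit 7 = 1. Yes

Yes


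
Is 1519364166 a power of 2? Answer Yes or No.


0b1011010100011111010100001000110. Multiple bits set => No

No


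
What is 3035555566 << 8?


0b10110100111011101110011011101110 << 8 = 0b1011010011101110111001101110111000000000 = 777102224896

777102224896


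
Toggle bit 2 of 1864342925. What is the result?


1864342925 ^ (1 << 2) = 1864342925 ^ 4 = 1864342921

1864342921


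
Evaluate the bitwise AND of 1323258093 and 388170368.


0b1001110110111110101000011101101 & 0b10111001000110000001010000000 = 0b110000000110000000010000000 = 100860032

100860032


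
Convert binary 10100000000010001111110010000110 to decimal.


10100000000010001111110010000110 in decimal = 2684943494

2684943494


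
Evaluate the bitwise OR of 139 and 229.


0b10001011 | 0b11100101 = 0b11101111 = 239

239


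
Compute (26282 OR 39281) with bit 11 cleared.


Step 1: 26282 | 39281 = 65531
Step 2: 65531 & ~(1 << 11) = 63483

63483


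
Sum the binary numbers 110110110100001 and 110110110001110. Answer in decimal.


110110110100001 + 110110110001110 = 1101101100101111 = 56111

56111


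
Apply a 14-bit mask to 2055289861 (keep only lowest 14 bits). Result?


2055289861 & 16383 = 15365

15365


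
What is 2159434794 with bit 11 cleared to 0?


2159434794 & ~(1 << 11) = 2159432746

2159432746


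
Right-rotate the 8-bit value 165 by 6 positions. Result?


Rotate 0b10100101 right by 6 (8-bit) = 0b10010110 = 150

150


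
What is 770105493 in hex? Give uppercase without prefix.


770105493 = 2DE6E095 hex

2DE6E095


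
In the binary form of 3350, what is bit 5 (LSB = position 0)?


0b110100010110, position 5 = 0

0


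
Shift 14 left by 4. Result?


0b1110 << 4 = 0b11100000 = 224

224


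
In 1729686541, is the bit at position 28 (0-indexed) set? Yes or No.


0b1100111000110001110110000001101, bit 28 = 0. No

No


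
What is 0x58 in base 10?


58 hex = 88 decimal

88


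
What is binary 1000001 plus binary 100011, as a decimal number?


1000001 + 100011 = 1100100 = 100

100


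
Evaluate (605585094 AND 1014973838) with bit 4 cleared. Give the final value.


Step 1: 605585094 & 1014973838 = 605570182
Step 2: 605570182 & ~(1 << 4) = 605570182

605570182


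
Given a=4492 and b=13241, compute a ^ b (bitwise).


4492 ^ 13241 = 8757

8757


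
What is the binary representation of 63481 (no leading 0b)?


63481 = 1111011111111001 in binary

1111011111111001


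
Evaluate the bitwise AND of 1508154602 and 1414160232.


0b1011001111001001001110011101010 & 0b1010100010010100101111101101000 = 0b1010000010000000001110001101000 = 1346378856

1346378856


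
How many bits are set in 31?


0b11111 has 5 set bits

5


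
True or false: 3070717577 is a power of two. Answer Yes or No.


0b10110111000001110110111010001001. Multiple bits set => No

No


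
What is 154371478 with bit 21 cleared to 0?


154371478 & ~(1 << 21) = 152274326

152274326


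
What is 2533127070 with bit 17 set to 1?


2533127070 | (1 << 17) = 2533127070 | 131072 = 2533258142

2533258142


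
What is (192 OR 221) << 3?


Step 1: 192 | 221 = 221
Step 2: 221 << 3 = 1768

1768


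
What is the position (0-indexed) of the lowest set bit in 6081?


0b1011111000001. Lowest set bit at position 0

0


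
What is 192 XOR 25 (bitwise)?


0b11000000 ^ 0b11001 = 0b11011001 = 217

217


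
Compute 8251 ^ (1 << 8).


8251 ^ (1 << 8) = 8251 ^ 256 = 8507

8507


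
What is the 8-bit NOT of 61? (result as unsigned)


~0b111101 = 0b11000010 = 194 (8-bit unsigned)

194


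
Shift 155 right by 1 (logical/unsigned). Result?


0b10011011 >> 1 = 0b1001101 = 77

77


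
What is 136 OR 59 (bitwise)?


0b10001000 | 0b111011 = 0b10111011 = 187

187


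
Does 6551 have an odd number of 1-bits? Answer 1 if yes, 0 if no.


0b1100110010111 has 8 ones => parity 0

0


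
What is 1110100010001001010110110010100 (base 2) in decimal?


1110100010001001010110110010100 in decimal = 1950657940

1950657940


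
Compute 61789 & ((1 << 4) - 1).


61789 & 15 = 13

13


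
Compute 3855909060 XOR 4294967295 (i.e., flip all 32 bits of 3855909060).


3855909060 ^ 4294967295 = 439058235

439058235


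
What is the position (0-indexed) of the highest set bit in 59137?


0b1110011100000001. Highest set bit at position 15

15


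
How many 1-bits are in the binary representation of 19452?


0b100101111111100 has 10 set bits

10


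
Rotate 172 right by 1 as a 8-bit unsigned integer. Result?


Rotate 0b10101100 right by 1 (8-bit) = 0b1010110 = 86

86


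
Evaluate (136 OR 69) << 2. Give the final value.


Step 1: 136 | 69 = 205
Step 2: 205 << 2 = 820

820


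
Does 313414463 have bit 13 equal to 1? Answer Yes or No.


0b10010101011100101001100111111, bit 13 = 0. No

No


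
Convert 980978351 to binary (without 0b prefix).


980978351 = 111010011110001000101010101111 in binary

111010011110001000101010101111


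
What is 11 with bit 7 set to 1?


11 | (1 << 7) = 11 | 128 = 139

139


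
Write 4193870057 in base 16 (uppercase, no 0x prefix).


4193870057 = F9F960E9 hex

F9F960E9


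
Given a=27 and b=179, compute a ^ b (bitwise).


27 ^ 179 = 168

168


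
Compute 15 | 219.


0b1111 | 0b11011011 = 0b11011111 = 223

223


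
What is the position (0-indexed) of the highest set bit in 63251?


0b1111011100010011. Highest set bit at position 15

15


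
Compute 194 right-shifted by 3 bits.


0b11000010 >> 3 = 0b11000 = 24

24


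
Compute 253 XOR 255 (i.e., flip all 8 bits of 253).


253 ^ 255 = 2

2


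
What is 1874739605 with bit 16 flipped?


1874739605 ^ (1 << 16) = 1874739605 ^ 65536 = 1874805141

1874805141


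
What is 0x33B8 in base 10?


33B8 hex = 13240 decimal

13240


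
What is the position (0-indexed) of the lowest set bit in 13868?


0b11011000101100. Lowest set bit at position 2

2


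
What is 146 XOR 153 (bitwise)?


0b10010010 ^ 0b10011001 = 0b1011 = 11

11


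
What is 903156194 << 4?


0b110101110101010001000111100010 << 4 = 0b1101011101010100010001111000100000 = 14450499104

14450499104


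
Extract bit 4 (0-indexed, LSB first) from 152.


0b10011000, position 4 = 1

1


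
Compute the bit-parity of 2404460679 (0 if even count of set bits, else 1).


0b10001111010100010010100010000111 has 14 ones => parity 0

0


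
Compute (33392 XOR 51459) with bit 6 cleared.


Step 1: 33392 ^ 51459 = 19315
Step 2: 19315 & ~(1 << 6) = 19251

19251


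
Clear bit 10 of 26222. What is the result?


26222 & ~(1 << 10) = 25198

25198


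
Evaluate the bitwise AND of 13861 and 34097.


0b11011000100101 & 0b1000010100110001 = 0b10000100001 = 1057

1057


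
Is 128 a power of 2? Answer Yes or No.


0b10000000. Only one bit set => Yes

Yes


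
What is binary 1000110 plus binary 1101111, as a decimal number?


1000110 + 1101111 = 10110101 = 181

181


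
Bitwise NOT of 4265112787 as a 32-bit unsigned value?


~0b11111110001110000111010011010011 = 0b1110001111000101100101100 = 29854508 (32-bit unsigned)

29854508


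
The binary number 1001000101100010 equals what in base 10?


1001000101100010 in decimal = 37218

37218


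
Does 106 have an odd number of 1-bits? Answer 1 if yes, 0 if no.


0b1101010 has 4 ones => parity 0

0


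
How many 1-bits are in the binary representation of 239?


0b11101111 has 7 set bits

7


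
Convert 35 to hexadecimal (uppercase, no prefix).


35 = 23 hex

23


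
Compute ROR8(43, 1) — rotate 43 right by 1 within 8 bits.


Rotate 0b101011 right by 1 (8-bit) = 0b10010101 = 149

149


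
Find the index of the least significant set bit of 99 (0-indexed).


0b1100011. Lowest set bit at position 0

0


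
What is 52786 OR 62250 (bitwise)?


0b1100111000110010 | 0b1111001100101010 = 0b1111111100111010 = 65338

65338


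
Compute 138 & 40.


0b10001010 & 0b101000 = 0b1000 = 8

8


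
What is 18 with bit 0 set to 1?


18 | (1 << 0) = 18 | 1 = 19

19


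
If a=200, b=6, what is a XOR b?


200 ^ 6 = 206

206


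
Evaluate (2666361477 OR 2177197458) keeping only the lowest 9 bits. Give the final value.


Step 1: 2666361477 | 2177197458 = 2683139991
Step 2: 2683139991 & 511 = 407

407


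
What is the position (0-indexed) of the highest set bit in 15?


0b1111. Highest set bit at position 3

3
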